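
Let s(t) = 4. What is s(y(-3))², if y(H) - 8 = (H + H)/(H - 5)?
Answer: 16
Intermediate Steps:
y(H) = 8 + 2*H/(-5 + H) (y(H) = 8 + (H + H)/(H - 5) = 8 + (2*H)/(-5 + H) = 8 + 2*H/(-5 + H))
s(y(-3))² = 4² = 16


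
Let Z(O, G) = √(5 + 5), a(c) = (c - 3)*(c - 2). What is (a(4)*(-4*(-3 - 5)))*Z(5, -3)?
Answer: 64*√10 ≈ 202.39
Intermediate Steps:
a(c) = (-3 + c)*(-2 + c)
Z(O, G) = √10
(a(4)*(-4*(-3 - 5)))*Z(5, -3) = ((6 + 4² - 5*4)*(-4*(-3 - 5)))*√10 = ((6 + 16 - 20)*(-4*(-8)))*√10 = (2*32)*√10 = 64*√10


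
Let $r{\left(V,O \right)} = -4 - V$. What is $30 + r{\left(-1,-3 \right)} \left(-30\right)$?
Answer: $120$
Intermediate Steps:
$30 + r{\left(-1,-3 \right)} \left(-30\right) = 30 + \left(-4 - -1\right) \left(-30\right) = 30 + \left(-4 + 1\right) \left(-30\right) = 30 - -90 = 30 + 90 = 120$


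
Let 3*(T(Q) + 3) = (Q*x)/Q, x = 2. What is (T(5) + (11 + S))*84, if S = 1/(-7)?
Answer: 716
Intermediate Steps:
S = -1/7 ≈ -0.14286
T(Q) = -7/3 (T(Q) = -3 + ((Q*2)/Q)/3 = -3 + ((2*Q)/Q)/3 = -3 + (1/3)*2 = -3 + 2/3 = -7/3)
(T(5) + (11 + S))*84 = (-7/3 + (11 - 1/7))*84 = (-7/3 + 76/7)*84 = (179/21)*84 = 716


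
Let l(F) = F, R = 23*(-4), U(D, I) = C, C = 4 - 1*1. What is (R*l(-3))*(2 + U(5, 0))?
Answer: 1380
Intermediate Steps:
C = 3 (C = 4 - 1 = 3)
U(D, I) = 3
R = -92
(R*l(-3))*(2 + U(5, 0)) = (-92*(-3))*(2 + 3) = 276*5 = 1380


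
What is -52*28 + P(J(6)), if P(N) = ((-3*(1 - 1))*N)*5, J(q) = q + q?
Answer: -1456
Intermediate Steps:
J(q) = 2*q
P(N) = 0 (P(N) = ((-3*0)*N)*5 = (0*N)*5 = 0*5 = 0)
-52*28 + P(J(6)) = -52*28 + 0 = -1456 + 0 = -1456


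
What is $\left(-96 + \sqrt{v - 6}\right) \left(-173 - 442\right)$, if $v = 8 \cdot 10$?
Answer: $59040 - 615 \sqrt{74} \approx 53750.0$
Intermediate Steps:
$v = 80$
$\left(-96 + \sqrt{v - 6}\right) \left(-173 - 442\right) = \left(-96 + \sqrt{80 - 6}\right) \left(-173 - 442\right) = \left(-96 + \sqrt{74}\right) \left(-615\right) = 59040 - 615 \sqrt{74}$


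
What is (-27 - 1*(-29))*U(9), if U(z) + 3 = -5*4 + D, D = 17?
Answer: -12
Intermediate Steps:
U(z) = -6 (U(z) = -3 + (-5*4 + 17) = -3 + (-20 + 17) = -3 - 3 = -6)
(-27 - 1*(-29))*U(9) = (-27 - 1*(-29))*(-6) = (-27 + 29)*(-6) = 2*(-6) = -12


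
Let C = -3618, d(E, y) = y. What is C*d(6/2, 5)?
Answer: -18090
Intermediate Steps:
C*d(6/2, 5) = -3618*5 = -18090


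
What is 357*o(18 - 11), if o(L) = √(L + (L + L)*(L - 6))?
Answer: 357*√21 ≈ 1636.0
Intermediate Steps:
o(L) = √(L + 2*L*(-6 + L)) (o(L) = √(L + (2*L)*(-6 + L)) = √(L + 2*L*(-6 + L)))
357*o(18 - 11) = 357*√((18 - 11)*(-11 + 2*(18 - 11))) = 357*√(7*(-11 + 2*7)) = 357*√(7*(-11 + 14)) = 357*√(7*3) = 357*√21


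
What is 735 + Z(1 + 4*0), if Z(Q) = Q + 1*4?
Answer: 740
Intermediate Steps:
Z(Q) = 4 + Q (Z(Q) = Q + 4 = 4 + Q)
735 + Z(1 + 4*0) = 735 + (4 + (1 + 4*0)) = 735 + (4 + (1 + 0)) = 735 + (4 + 1) = 735 + 5 = 740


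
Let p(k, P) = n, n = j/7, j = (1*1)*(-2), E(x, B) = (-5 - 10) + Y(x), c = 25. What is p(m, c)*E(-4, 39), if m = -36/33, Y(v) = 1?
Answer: 4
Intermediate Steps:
E(x, B) = -14 (E(x, B) = (-5 - 10) + 1 = -15 + 1 = -14)
m = -12/11 (m = -36*1/33 = -12/11 ≈ -1.0909)
j = -2 (j = 1*(-2) = -2)
n = -2/7 ≈ -0.28571
p(k, P) = -2/7
p(m, c)*E(-4, 39) = -2/7*(-14) = 4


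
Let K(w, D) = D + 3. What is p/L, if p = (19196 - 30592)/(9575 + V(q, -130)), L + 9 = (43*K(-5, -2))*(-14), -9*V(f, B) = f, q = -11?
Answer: 51282/26329823 ≈ 0.0019477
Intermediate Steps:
V(f, B) = -f/9
K(w, D) = 3 + D
L = -611 (L = -9 + (43*(3 - 2))*(-14) = -9 + (43*1)*(-14) = -9 + 43*(-14) = -9 - 602 = -611)
p = -51282/43093 (p = (19196 - 30592)/(9575 - 1/9*(-11)) = -11396/(9575 + 11/9) = -11396/86186/9 = -11396*9/86186 = -51282/43093 ≈ -1.1900)
p/L = -51282/43093/(-611) = -51282/43093*(-1/611) = 51282/26329823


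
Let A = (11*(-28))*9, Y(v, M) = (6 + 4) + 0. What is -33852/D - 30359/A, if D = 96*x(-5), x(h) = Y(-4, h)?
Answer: -192539/7920 ≈ -24.310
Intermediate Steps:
Y(v, M) = 10 (Y(v, M) = 10 + 0 = 10)
A = -2772 (A = -308*9 = -2772)
x(h) = 10
D = 960 (D = 96*10 = 960)
-33852/D - 30359/A = -33852/960 - 30359/(-2772) = -33852*1/960 - 30359*(-1/2772) = -2821/80 + 4337/396 = -192539/7920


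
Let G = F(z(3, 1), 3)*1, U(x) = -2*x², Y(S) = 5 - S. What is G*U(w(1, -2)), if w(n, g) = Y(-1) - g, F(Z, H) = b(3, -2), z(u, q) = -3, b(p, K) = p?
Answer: -384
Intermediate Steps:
F(Z, H) = 3
w(n, g) = 6 - g (w(n, g) = (5 - 1*(-1)) - g = (5 + 1) - g = 6 - g)
G = 3 (G = 3*1 = 3)
G*U(w(1, -2)) = 3*(-2*(6 - 1*(-2))²) = 3*(-2*(6 + 2)²) = 3*(-2*8²) = 3*(-2*64) = 3*(-128) = -384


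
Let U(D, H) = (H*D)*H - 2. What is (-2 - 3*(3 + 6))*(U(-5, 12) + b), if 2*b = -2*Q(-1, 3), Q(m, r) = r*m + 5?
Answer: 20996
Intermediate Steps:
Q(m, r) = 5 + m*r (Q(m, r) = m*r + 5 = 5 + m*r)
U(D, H) = -2 + D*H**2 (U(D, H) = (D*H)*H - 2 = D*H**2 - 2 = -2 + D*H**2)
b = -2 (b = (-2*(5 - 1*3))/2 = (-2*(5 - 3))/2 = (-2*2)/2 = (1/2)*(-4) = -2)
(-2 - 3*(3 + 6))*(U(-5, 12) + b) = (-2 - 3*(3 + 6))*((-2 - 5*12**2) - 2) = (-2 - 3*9)*((-2 - 5*144) - 2) = (-2 - 27)*((-2 - 720) - 2) = -29*(-722 - 2) = -29*(-724) = 20996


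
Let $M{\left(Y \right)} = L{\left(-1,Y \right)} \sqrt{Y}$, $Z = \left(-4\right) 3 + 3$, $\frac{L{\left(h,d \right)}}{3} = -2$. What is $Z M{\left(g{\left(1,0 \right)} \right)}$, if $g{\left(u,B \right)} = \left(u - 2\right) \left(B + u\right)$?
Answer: $54 i \approx 54.0 i$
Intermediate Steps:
$L{\left(h,d \right)} = -6$ ($L{\left(h,d \right)} = 3 \left(-2\right) = -6$)
$Z = -9$ ($Z = -12 + 3 = -9$)
$g{\left(u,B \right)} = \left(-2 + u\right) \left(B + u\right)$
$M{\left(Y \right)} = - 6 \sqrt{Y}$
$Z M{\left(g{\left(1,0 \right)} \right)} = - 9 \left(- 6 \sqrt{1^{2} - 0 - 2 + 0 \cdot 1}\right) = - 9 \left(- 6 \sqrt{1 + 0 - 2 + 0}\right) = - 9 \left(- 6 \sqrt{-1}\right) = - 9 \left(- 6 i\right) = 54 i$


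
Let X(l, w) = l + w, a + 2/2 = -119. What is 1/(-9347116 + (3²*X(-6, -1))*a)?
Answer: -1/9339556 ≈ -1.0707e-7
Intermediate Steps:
a = -120 (a = -1 - 119 = -120)
1/(-9347116 + (3²*X(-6, -1))*a) = 1/(-9347116 + (3²*(-6 - 1))*(-120)) = 1/(-9347116 + (9*(-7))*(-120)) = 1/(-9347116 - 63*(-120)) = 1/(-9347116 + 7560) = 1/(-9339556) = -1/9339556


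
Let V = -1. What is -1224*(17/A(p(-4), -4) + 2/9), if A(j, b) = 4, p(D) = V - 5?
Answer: -5474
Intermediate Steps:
p(D) = -6 (p(D) = -1 - 5 = -6)
-1224*(17/A(p(-4), -4) + 2/9) = -1224*(17/4 + 2/9) = -1224*161/36 = -5474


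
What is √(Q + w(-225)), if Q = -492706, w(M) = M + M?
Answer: 2*I*√123289 ≈ 702.25*I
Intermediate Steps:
w(M) = 2*M
√(Q + w(-225)) = √(-492706 + 2*(-225)) = √(-492706 - 450) = √(-493156) = 2*I*√123289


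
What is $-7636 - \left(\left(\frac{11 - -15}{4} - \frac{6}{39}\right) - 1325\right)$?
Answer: $- \frac{164251}{26} \approx -6317.3$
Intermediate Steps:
$-7636 - \left(\left(\frac{11 - -15}{4} - \frac{6}{39}\right) - 1325\right) = -7636 - \left(\left(\left(11 + 15\right) \frac{1}{4} - \frac{2}{13}\right) - 1325\right) = -7636 - \left(\left(26 \cdot \frac{1}{4} - \frac{2}{13}\right) - 1325\right) = -7636 - \left(\left(\frac{13}{2} - \frac{2}{13}\right) - 1325\right) = -7636 - \left(\frac{165}{26} - 1325\right) = -7636 - - \frac{34285}{26} = -7636 + \frac{34285}{26} = - \frac{164251}{26}$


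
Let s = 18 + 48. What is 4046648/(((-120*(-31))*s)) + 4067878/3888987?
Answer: 697337786339/39784337010 ≈ 17.528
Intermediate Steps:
s = 66
4046648/(((-120*(-31))*s)) + 4067878/3888987 = 4046648/((-120*(-31)*66)) + 4067878/3888987 = 4046648/((3720*66)) + 4067878*(1/3888987) = 4046648/245520 + 4067878/3888987 = 4046648*(1/245520) + 4067878/3888987 = 505831/30690 + 4067878/3888987 = 697337786339/39784337010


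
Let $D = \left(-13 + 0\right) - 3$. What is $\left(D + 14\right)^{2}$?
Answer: $4$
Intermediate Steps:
$D = -16$ ($D = -13 - 3 = -16$)
$\left(D + 14\right)^{2} = \left(-16 + 14\right)^{2} = \left(-2\right)^{2} = 4$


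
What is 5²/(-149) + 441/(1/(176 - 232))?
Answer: -3679729/149 ≈ -24696.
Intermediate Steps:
5²/(-149) + 441/(1/(176 - 232)) = 25*(-1/149) + 441/(1/(-56)) = -25/149 + 441/(-1/56) = -25/149 + 441*(-56) = -25/149 - 24696 = -3679729/149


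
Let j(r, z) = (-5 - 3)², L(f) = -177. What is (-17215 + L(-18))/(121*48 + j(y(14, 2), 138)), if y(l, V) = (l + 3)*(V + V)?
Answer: -1087/367 ≈ -2.9619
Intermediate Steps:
y(l, V) = 2*V*(3 + l) (y(l, V) = (3 + l)*(2*V) = 2*V*(3 + l))
j(r, z) = 64 (j(r, z) = (-8)² = 64)
(-17215 + L(-18))/(121*48 + j(y(14, 2), 138)) = (-17215 - 177)/(121*48 + 64) = -17392/(5808 + 64) = -17392/5872 = -17392*1/5872 = -1087/367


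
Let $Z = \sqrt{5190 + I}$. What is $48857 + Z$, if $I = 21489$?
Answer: $48857 + \sqrt{26679} \approx 49020.0$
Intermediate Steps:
$Z = \sqrt{26679}$ ($Z = \sqrt{5190 + 21489} = \sqrt{26679} \approx 163.34$)
$48857 + Z = 48857 + \sqrt{26679}$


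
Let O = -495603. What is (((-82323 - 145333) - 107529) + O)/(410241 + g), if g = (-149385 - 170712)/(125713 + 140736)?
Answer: -55340657953/27326996028 ≈ -2.0251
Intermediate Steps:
g = -320097/266449 ≈ -1.2013
(((-82323 - 145333) - 107529) + O)/(410241 + g) = (((-82323 - 145333) - 107529) - 495603)/(410241 - 320097/266449) = ((-227656 - 107529) - 495603)/(109307984112/266449) = (-335185 - 495603)*(266449/109307984112) = -830788*266449/109307984112 = -55340657953/27326996028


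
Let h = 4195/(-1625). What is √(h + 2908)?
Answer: √12275393/65 ≈ 53.902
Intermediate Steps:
h = -839/325 (h = 4195*(-1/1625) = -839/325 ≈ -2.5815)
√(h + 2908) = √(-839/325 + 2908) = √(944261/325) = √12275393/65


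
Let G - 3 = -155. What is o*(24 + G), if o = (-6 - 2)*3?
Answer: 3072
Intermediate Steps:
G = -152 (G = 3 - 155 = -152)
o = -24 (o = -8*3 = -24)
o*(24 + G) = -24*(24 - 152) = -24*(-128) = 3072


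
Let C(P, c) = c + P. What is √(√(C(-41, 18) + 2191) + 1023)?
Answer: √(1023 + 2*√542) ≈ 32.704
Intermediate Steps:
C(P, c) = P + c
√(√(C(-41, 18) + 2191) + 1023) = √(√((-41 + 18) + 2191) + 1023) = √(√(-23 + 2191) + 1023) = √(√2168 + 1023) = √(2*√542 + 1023) = √(1023 + 2*√542)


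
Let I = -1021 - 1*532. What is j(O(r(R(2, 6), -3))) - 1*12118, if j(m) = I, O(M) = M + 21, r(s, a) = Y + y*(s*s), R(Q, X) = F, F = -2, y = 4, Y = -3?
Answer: -13671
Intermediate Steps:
R(Q, X) = -2
r(s, a) = -3 + 4*s**2 (r(s, a) = -3 + 4*(s*s) = -3 + 4*s**2)
O(M) = 21 + M
I = -1553 (I = -1021 - 532 = -1553)
j(m) = -1553
j(O(r(R(2, 6), -3))) - 1*12118 = -1553 - 1*12118 = -1553 - 12118 = -13671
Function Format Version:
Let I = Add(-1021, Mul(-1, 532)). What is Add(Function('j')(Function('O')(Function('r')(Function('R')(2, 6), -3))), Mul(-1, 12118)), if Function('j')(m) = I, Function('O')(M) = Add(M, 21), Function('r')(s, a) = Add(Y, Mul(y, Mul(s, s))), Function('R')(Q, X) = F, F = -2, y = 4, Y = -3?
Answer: -13671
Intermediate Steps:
Function('R')(Q, X) = -2
Function('r')(s, a) = Add(-3, Mul(4, Pow(s, 2))) (Function('r')(s, a) = Add(-3, Mul(4, Mul(s, s))) = Add(-3, Mul(4, Pow(s, 2))))
Function('O')(M) = Add(21, M)
I = -1553 (I = Add(-1021, -532) = -1553)
Function('j')(m) = -1553
Add(Function('j')(Function('O')(Function('r')(Function('R')(2, 6), -3))), Mul(-1, 12118)) = Add(-1553, Mul(-1, 12118)) = Add(-1553, -12118) = -13671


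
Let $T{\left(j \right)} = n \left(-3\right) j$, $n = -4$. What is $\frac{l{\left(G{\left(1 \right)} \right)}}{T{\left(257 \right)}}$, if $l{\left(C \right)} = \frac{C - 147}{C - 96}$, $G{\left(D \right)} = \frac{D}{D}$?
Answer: $\frac{73}{146490} \approx 0.00049833$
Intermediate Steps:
$G{\left(D \right)} = 1$
$T{\left(j \right)} = 12 j$ ($T{\left(j \right)} = \left(-4\right) \left(-3\right) j = 12 j$)
$l{\left(C \right)} = \frac{-147 + C}{-96 + C}$
$\frac{l{\left(G{\left(1 \right)} \right)}}{T{\left(257 \right)}} = \frac{\frac{1}{-96 + 1} \left(-147 + 1\right)}{12 \cdot 257} = \frac{\frac{1}{-95} \left(-146\right)}{3084} = \left(- \frac{1}{95}\right) \left(-146\right) \frac{1}{3084} = \frac{146}{95} \cdot \frac{1}{3084} = \frac{73}{146490}$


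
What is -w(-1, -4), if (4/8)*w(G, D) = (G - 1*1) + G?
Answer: 6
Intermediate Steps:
w(G, D) = -2 + 4*G (w(G, D) = 2*((G - 1*1) + G) = 2*((G - 1) + G) = 2*((-1 + G) + G) = 2*(-1 + 2*G) = -2 + 4*G)
-w(-1, -4) = -(-2 + 4*(-1)) = -(-2 - 4) = -1*(-6) = 6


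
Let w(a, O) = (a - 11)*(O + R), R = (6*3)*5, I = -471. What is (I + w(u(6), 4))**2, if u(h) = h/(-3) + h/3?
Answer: 2265025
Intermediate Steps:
u(h) = 0 (u(h) = h*(-1/3) + h*(1/3) = -h/3 + h/3 = 0)
R = 90 (R = 18*5 = 90)
w(a, O) = (-11 + a)*(90 + O) (w(a, O) = (a - 11)*(O + 90) = (-11 + a)*(90 + O))
(I + w(u(6), 4))**2 = (-471 + (-990 - 11*4 + 90*0 + 4*0))**2 = (-471 + (-990 - 44 + 0 + 0))**2 = (-471 - 1034)**2 = (-1505)**2 = 2265025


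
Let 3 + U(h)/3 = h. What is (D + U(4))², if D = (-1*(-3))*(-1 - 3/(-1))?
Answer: 81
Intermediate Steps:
U(h) = -9 + 3*h
D = 6 (D = 3*(-1 - 3*(-1)) = 3*(-1 + 3) = 3*2 = 6)
(D + U(4))² = (6 + (-9 + 3*4))² = (6 + (-9 + 12))² = (6 + 3)² = 9² = 81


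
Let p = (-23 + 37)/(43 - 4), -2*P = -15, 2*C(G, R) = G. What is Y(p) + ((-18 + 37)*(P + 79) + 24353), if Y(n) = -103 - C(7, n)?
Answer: 25890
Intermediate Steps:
C(G, R) = G/2
P = 15/2 (P = -1/2*(-15) = 15/2 ≈ 7.5000)
p = 14/39 ≈ 0.35897
Y(n) = -213/2 (Y(n) = -103 - 7/2 = -213/2)
Y(p) + ((-18 + 37)*(P + 79) + 24353) = -213/2 + ((-18 + 37)*(15/2 + 79) + 24353) = -213/2 + (19*(173/2) + 24353) = -213/2 + (3287/2 + 24353) = -213/2 + 51993/2 = 25890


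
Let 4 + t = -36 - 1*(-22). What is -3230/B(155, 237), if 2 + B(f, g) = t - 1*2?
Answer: 1615/11 ≈ 146.82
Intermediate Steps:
t = -18 (t = -4 + (-36 - 1*(-22)) = -4 + (-36 + 22) = -4 - 14 = -18)
B(f, g) = -22 (B(f, g) = -2 + (-18 - 1*2) = -2 + (-18 - 2) = -2 - 20 = -22)
-3230/B(155, 237) = -3230/(-22) = -3230*(-1/22) = 1615/11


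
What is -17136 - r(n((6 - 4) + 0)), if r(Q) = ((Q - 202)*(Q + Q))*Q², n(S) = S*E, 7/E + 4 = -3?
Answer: -20400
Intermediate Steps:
E = -1 (E = 7/(-4 - 3) = 7/(-7) = 7*(-⅐) = -1)
n(S) = -S (n(S) = S*(-1) = -S)
r(Q) = 2*Q³*(-202 + Q) (r(Q) = ((-202 + Q)*(2*Q))*Q² = (2*Q*(-202 + Q))*Q² = 2*Q³*(-202 + Q))
-17136 - r(n((6 - 4) + 0)) = -17136 - 2*(-((6 - 4) + 0))³*(-202 - ((6 - 4) + 0)) = -17136 - 2*(-(2 + 0))³*(-202 - (2 + 0)) = -17136 - 2*(-1*2)³*(-202 - 1*2) = -17136 - 2*(-2)³*(-202 - 2) = -17136 - 2*(-8)*(-204) = -17136 - 1*3264 = -17136 - 3264 = -20400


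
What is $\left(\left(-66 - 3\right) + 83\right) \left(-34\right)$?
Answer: $-476$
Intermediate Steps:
$\left(\left(-66 - 3\right) + 83\right) \left(-34\right) = \left(-69 + 83\right) \left(-34\right) = 14 \left(-34\right) = -476$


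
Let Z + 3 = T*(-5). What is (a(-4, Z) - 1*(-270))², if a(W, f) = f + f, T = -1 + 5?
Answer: 50176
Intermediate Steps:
T = 4
Z = -23 (Z = -3 + 4*(-5) = -3 - 20 = -23)
a(W, f) = 2*f
(a(-4, Z) - 1*(-270))² = (2*(-23) - 1*(-270))² = (-46 + 270)² = 224² = 50176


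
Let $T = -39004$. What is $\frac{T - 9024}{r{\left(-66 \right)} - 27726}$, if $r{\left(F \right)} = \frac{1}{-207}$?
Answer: $\frac{9941796}{5739283} \approx 1.7322$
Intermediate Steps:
$r{\left(F \right)} = - \frac{1}{207}$
$\frac{T - 9024}{r{\left(-66 \right)} - 27726} = \frac{-39004 - 9024}{- \frac{1}{207} - 27726} = - \frac{48028}{- \frac{5739283}{207}} = \left(-48028\right) \left(- \frac{207}{5739283}\right) = \frac{9941796}{5739283}$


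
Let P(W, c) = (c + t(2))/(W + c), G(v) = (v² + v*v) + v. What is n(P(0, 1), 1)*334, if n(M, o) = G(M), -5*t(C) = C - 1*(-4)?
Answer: -1002/25 ≈ -40.080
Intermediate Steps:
G(v) = v + 2*v² (G(v) = (v² + v²) + v = 2*v² + v = v + 2*v²)
t(C) = -⅘ - C/5 (t(C) = -(C - 1*(-4))/5 = -(C + 4)/5 = -(4 + C)/5 = -⅘ - C/5)
P(W, c) = (-6/5 + c)/(W + c) (P(W, c) = (c + (-⅘ - ⅕*2))/(W + c) = (c + (-⅘ - ⅖))/(W + c) = (c - 6/5)/(W + c) = (-6/5 + c)/(W + c))
n(M, o) = M*(1 + 2*M)
n(P(0, 1), 1)*334 = (((-6/5 + 1)/(0 + 1))*(1 + 2*((-6/5 + 1)/(0 + 1))))*334 = ((-⅕/1)*(1 + 2*(-⅕/1)))*334 = ((1*(-⅕))*(1 + 2*(1*(-⅕))))*334 = -(1 + 2*(-⅕))/5*334 = -(1 - ⅖)/5*334 = -⅕*⅗*334 = -3/25*334 = -1002/25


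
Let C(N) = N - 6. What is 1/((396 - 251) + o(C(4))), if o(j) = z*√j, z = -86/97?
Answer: 1364305/197839017 + 8342*I*√2/197839017 ≈ 0.006896 + 5.9631e-5*I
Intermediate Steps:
C(N) = -6 + N
z = -86/97 (z = -86*1/97 = -86/97 ≈ -0.88660)
o(j) = -86*√j/97
1/((396 - 251) + o(C(4))) = 1/((396 - 251) - 86*√(-6 + 4)/97) = 1/(145 - 86*I*√2/97)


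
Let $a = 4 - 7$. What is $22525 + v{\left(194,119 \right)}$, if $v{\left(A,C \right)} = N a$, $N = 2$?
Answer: $22519$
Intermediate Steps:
$a = -3$ ($a = 4 - 7 = -3$)
$v{\left(A,C \right)} = -6$ ($v{\left(A,C \right)} = 2 \left(-3\right) = -6$)
$22525 + v{\left(194,119 \right)} = 22525 - 6 = 22519$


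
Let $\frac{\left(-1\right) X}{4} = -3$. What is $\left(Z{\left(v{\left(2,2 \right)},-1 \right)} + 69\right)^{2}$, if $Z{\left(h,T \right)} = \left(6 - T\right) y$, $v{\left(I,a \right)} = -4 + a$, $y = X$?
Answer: $23409$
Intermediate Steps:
$X = 12$ ($X = \left(-4\right) \left(-3\right) = 12$)
$y = 12$
$Z{\left(h,T \right)} = 72 - 12 T$ ($Z{\left(h,T \right)} = \left(6 - T\right) 12 = 72 - 12 T$)
$\left(Z{\left(v{\left(2,2 \right)},-1 \right)} + 69\right)^{2} = \left(\left(72 - -12\right) + 69\right)^{2} = \left(\left(72 + 12\right) + 69\right)^{2} = \left(84 + 69\right)^{2} = 153^{2} = 23409$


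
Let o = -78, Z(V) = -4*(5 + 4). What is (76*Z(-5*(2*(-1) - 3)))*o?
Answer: 213408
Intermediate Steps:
Z(V) = -36 (Z(V) = -4*9 = -36)
(76*Z(-5*(2*(-1) - 3)))*o = (76*(-36))*(-78) = -2736*(-78) = 213408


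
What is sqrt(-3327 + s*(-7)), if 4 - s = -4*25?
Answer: I*sqrt(4055) ≈ 63.679*I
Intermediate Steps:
s = 104 (s = 4 - (-4)*25 = 4 - 1*(-100) = 4 + 100 = 104)
sqrt(-3327 + s*(-7)) = sqrt(-3327 + 104*(-7)) = sqrt(-3327 - 728) = sqrt(-4055) = I*sqrt(4055)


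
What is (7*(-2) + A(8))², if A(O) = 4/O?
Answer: 729/4 ≈ 182.25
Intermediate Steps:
(7*(-2) + A(8))² = (7*(-2) + 4/8)² = (-14 + 4*(⅛))² = (-14 + ½)² = (-27/2)² = 729/4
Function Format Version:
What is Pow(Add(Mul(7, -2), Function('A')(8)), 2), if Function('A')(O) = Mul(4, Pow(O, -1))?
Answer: Rational(729, 4) ≈ 182.25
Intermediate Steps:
Pow(Add(Mul(7, -2), Function('A')(8)), 2) = Pow(Add(Mul(7, -2), Mul(4, Pow(8, -1))), 2) = Pow(Add(-14, Mul(4, Rational(1, 8))), 2) = Pow(Add(-14, Rational(1, 2)), 2) = Pow(Rational(-27, 2), 2) = Rational(729, 4)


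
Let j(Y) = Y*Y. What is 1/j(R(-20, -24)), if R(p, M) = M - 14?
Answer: 1/1444 ≈ 0.00069252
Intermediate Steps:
R(p, M) = -14 + M
j(Y) = Y**2
1/j(R(-20, -24)) = 1/((-14 - 24)**2) = 1/((-38)**2) = 1/1444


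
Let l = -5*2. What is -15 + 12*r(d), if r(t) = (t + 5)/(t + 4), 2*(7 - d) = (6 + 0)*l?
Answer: -111/41 ≈ -2.7073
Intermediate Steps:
l = -10
d = 37 (d = 7 - (6 + 0)*(-10)/2 = 7 - 3*(-10) = 7 - ½*(-60) = 7 + 30 = 37)
r(t) = (5 + t)/(4 + t)
-15 + 12*r(d) = -15 + 12*((5 + 37)/(4 + 37)) = -15 + 12*(42/41) = -15 + 504/41 = -111/41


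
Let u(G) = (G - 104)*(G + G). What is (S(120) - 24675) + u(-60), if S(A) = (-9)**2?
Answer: -4914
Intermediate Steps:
S(A) = 81
u(G) = 2*G*(-104 + G) (u(G) = (-104 + G)*(2*G) = 2*G*(-104 + G))
(S(120) - 24675) + u(-60) = (81 - 24675) + 2*(-60)*(-104 - 60) = -24594 + 2*(-60)*(-164) = -24594 + 19680 = -4914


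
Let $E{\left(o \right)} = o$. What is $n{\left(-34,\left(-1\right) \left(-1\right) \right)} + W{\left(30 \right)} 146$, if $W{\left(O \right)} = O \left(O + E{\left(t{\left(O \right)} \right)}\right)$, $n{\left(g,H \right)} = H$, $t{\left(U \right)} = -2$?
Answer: $122641$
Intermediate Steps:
$W{\left(O \right)} = O \left(-2 + O\right)$ ($W{\left(O \right)} = O \left(O - 2\right) = O \left(-2 + O\right)$)
$n{\left(-34,\left(-1\right) \left(-1\right) \right)} + W{\left(30 \right)} 146 = \left(-1\right) \left(-1\right) + 30 \left(-2 + 30\right) 146 = 1 + 30 \cdot 28 \cdot 146 = 1 + 840 \cdot 146 = 1 + 122640 = 122641$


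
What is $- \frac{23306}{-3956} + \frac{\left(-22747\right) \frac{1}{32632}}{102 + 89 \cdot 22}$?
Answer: $\frac{9108046979}{1546104160} \approx 5.891$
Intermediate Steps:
$- \frac{23306}{-3956} + \frac{\left(-22747\right) \frac{1}{32632}}{102 + 89 \cdot 22} = \left(-23306\right) \left(- \frac{1}{3956}\right) + \frac{\left(-22747\right) \frac{1}{32632}}{102 + 1958} = \frac{271}{46} - \frac{22747}{32632 \cdot 2060} = \frac{271}{46} - \frac{22747}{67221920} = \frac{9108046979}{1546104160}$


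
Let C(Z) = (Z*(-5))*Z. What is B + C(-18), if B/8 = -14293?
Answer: -115964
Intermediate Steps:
B = -114344 (B = 8*(-14293) = -114344)
C(Z) = -5*Z**2 (C(Z) = (-5*Z)*Z = -5*Z**2)
B + C(-18) = -114344 - 5*(-18)**2 = -114344 - 5*324 = -114344 - 1620 = -115964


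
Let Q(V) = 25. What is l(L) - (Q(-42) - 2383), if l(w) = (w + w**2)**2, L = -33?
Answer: 1117494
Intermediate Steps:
l(L) - (Q(-42) - 2383) = (-33)**2*(1 - 33)**2 - (25 - 2383) = 1089*(-32)**2 - 1*(-2358) = 1089*1024 + 2358 = 1115136 + 2358 = 1117494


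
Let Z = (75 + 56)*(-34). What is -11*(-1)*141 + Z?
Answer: -2903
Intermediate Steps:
Z = -4454 (Z = 131*(-34) = -4454)
-11*(-1)*141 + Z = -11*(-1)*141 - 4454 = 11*141 - 4454 = 1551 - 4454 = -2903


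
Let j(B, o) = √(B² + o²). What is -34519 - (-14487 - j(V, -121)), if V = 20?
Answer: -20032 + 13*√89 ≈ -19909.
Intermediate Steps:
-34519 - (-14487 - j(V, -121)) = -34519 - (-14487 - √(20² + (-121)²)) = -34519 - (-14487 - √(400 + 14641)) = -34519 - (-14487 - √15041) = -34519 - (-14487 - 13*√89) = -34519 + (14487 + 13*√89) = -20032 + 13*√89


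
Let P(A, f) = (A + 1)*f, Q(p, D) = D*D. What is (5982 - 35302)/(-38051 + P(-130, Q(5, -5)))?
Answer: 7330/10319 ≈ 0.71034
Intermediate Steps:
Q(p, D) = D**2
P(A, f) = f*(1 + A) (P(A, f) = (1 + A)*f = f*(1 + A))
(5982 - 35302)/(-38051 + P(-130, Q(5, -5))) = (5982 - 35302)/(-38051 + (-5)**2*(1 - 130)) = -29320/(-38051 + 25*(-129)) = -29320/(-38051 - 3225) = -29320/(-41276) = -29320*(-1/41276) = 7330/10319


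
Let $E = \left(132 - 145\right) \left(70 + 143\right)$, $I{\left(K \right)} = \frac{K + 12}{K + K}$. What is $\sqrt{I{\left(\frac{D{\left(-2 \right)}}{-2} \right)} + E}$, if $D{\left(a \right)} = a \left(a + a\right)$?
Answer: $i \sqrt{2770} \approx 52.631 i$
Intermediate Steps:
$D{\left(a \right)} = 2 a^{2}$ ($D{\left(a \right)} = a 2 a = 2 a^{2}$)
$I{\left(K \right)} = \frac{12 + K}{2 K}$
$E = -2769$ ($E = \left(-13\right) 213 = -2769$)
$\sqrt{I{\left(\frac{D{\left(-2 \right)}}{-2} \right)} + E} = \sqrt{\frac{12 + \frac{2 \left(-2\right)^{2}}{-2}}{2 \frac{2 \left(-2\right)^{2}}{-2}} - 2769} = \sqrt{\frac{12 + 2 \cdot 4 \left(- \frac{1}{2}\right)}{2 \cdot 2 \cdot 4 \left(- \frac{1}{2}\right)} - 2769} = \sqrt{\frac{12 + 8 \left(- \frac{1}{2}\right)}{2 \cdot 8 \left(- \frac{1}{2}\right)} - 2769} = \sqrt{\frac{12 - 4}{2 \left(-4\right)} - 2769} = \sqrt{\frac{1}{2} \left(- \frac{1}{4}\right) 8 - 2769} = \sqrt{-1 - 2769} = \sqrt{-2770} = i \sqrt{2770}$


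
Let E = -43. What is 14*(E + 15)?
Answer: -392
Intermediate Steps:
14*(E + 15) = 14*(-43 + 15) = 14*(-28) = -392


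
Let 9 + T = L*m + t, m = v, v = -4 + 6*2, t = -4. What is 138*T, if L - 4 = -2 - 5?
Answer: -5106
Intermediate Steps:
v = 8 (v = -4 + 12 = 8)
L = -3 (L = 4 + (-2 - 5) = 4 - 7 = -3)
m = 8
T = -37 (T = -9 + (-3*8 - 4) = -9 + (-24 - 4) = -9 - 28 = -37)
138*T = 138*(-37) = -5106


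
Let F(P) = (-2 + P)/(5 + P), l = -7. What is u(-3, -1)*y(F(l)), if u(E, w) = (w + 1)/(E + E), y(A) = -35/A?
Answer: 0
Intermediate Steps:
F(P) = (-2 + P)/(5 + P)
u(E, w) = (1 + w)/(2*E) (u(E, w) = (1 + w)/((2*E)) = (1 + w)*(1/(2*E)) = (1 + w)/(2*E))
u(-3, -1)*y(F(l)) = ((½)*(1 - 1)/(-3))*(-35*(5 - 7)/(-2 - 7)) = ((½)*(-⅓)*0)*(-35/(-9/(-2))) = 0*(-35/((-½*(-9)))) = 0*(-35/9/2) = 0*(-35*2/9) = 0*(-70/9) = 0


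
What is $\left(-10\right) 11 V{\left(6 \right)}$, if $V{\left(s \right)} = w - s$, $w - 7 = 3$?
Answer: $-440$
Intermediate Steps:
$w = 10$ ($w = 7 + 3 = 10$)
$V{\left(s \right)} = 10 - s$
$\left(-10\right) 11 V{\left(6 \right)} = \left(-10\right) 11 \left(10 - 6\right) = - 110 \left(10 - 6\right) = \left(-110\right) 4 = -440$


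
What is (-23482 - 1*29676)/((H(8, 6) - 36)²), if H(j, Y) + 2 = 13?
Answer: -53158/625 ≈ -85.053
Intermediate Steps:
H(j, Y) = 11 (H(j, Y) = -2 + 13 = 11)
(-23482 - 1*29676)/((H(8, 6) - 36)²) = (-23482 - 1*29676)/((11 - 36)²) = (-23482 - 29676)/((-25)²) = -53158/625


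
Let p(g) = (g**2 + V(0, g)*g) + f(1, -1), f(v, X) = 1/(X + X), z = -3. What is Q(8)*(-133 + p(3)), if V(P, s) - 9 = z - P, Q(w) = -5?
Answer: 1065/2 ≈ 532.50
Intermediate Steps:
f(v, X) = 1/(2*X)
V(P, s) = 6 - P (V(P, s) = 9 + (-3 - P) = 6 - P)
p(g) = -1/2 + g**2 + 6*g (p(g) = (g**2 + (6 - 1*0)*g) + (1/2)/(-1) = (g**2 + (6 + 0)*g) + (1/2)*(-1) = (g**2 + 6*g) - 1/2 = -1/2 + g**2 + 6*g)
Q(8)*(-133 + p(3)) = -5*(-133 + (-1/2 + 3**2 + 6*3)) = -5*(-133 + (-1/2 + 9 + 18)) = -5*(-133 + 53/2) = -5*(-213/2) = 1065/2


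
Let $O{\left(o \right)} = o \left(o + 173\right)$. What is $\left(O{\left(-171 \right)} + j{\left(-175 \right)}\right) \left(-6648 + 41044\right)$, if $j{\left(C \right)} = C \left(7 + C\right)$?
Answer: $999478968$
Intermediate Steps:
$O{\left(o \right)} = o \left(173 + o\right)$
$\left(O{\left(-171 \right)} + j{\left(-175 \right)}\right) \left(-6648 + 41044\right) = \left(- 171 \left(173 - 171\right) - 175 \left(7 - 175\right)\right) \left(-6648 + 41044\right) = \left(\left(-171\right) 2 - -29400\right) 34396 = \left(-342 + 29400\right) 34396 = 29058 \cdot 34396 = 999478968$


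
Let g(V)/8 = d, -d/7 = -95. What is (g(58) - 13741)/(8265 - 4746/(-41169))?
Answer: -115561383/113422177 ≈ -1.0189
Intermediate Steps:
d = 665 (d = -7*(-95) = 665)
g(V) = 5320 (g(V) = 8*665 = 5320)
(g(58) - 13741)/(8265 - 4746/(-41169)) = (5320 - 13741)/(8265 - 4746/(-41169)) = -8421/(8265 - 4746*(-1/41169)) = -8421/(8265 + 1582/13723) = -8421/113422177/13723 = -8421*13723/113422177 = -115561383/113422177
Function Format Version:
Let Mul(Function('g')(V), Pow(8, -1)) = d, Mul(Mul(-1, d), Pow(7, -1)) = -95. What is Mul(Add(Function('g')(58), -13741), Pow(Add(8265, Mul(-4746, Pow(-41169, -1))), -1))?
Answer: Rational(-115561383, 113422177) ≈ -1.0189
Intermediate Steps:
d = 665 (d = Mul(-7, -95) = 665)
Function('g')(V) = 5320 (Function('g')(V) = Mul(8, 665) = 5320)
Mul(Add(Function('g')(58), -13741), Pow(Add(8265, Mul(-4746, Pow(-41169, -1))), -1)) = Mul(Add(5320, -13741), Pow(Add(8265, Mul(-4746, Pow(-41169, -1))), -1)) = Mul(-8421, Pow(Add(8265, Mul(-4746, Rational(-1, 41169))), -1)) = Mul(-8421, Pow(Add(8265, Rational(1582, 13723)), -1)) = Mul(-8421, Pow(Rational(113422177, 13723), -1)) = Mul(-8421, Rational(13723, 113422177)) = Rational(-115561383, 113422177)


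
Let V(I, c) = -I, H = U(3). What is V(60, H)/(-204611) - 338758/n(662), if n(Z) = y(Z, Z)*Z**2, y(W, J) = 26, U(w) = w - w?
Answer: -34314976249/1165704060092 ≈ -0.029437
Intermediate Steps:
U(w) = 0
H = 0
n(Z) = 26*Z**2
V(60, H)/(-204611) - 338758/n(662) = -1*60/(-204611) - 338758/(26*662**2) = -60*(-1/204611) - 338758/(26*438244) = 60/204611 - 338758/11394344 = 60/204611 - 338758*1/11394344 = 60/204611 - 169379/5697172 = -34314976249/1165704060092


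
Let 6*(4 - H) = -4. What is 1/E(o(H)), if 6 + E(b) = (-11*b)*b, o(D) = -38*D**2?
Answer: -81/610200230 ≈ -1.3274e-7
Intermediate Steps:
H = 14/3 (H = 4 - 1/6*(-4) = 4 + 2/3 = 14/3 ≈ 4.6667)
E(b) = -6 - 11*b**2 (E(b) = -6 + (-11*b)*b = -6 - 11*b**2)
1/E(o(H)) = 1/(-6 - 11*(-38*(14/3)**2)**2) = 1/(-6 - 11*(-38*196/9)**2) = 1/(-6 - 11*(-7448/9)**2) = 1/(-6 - 11*55472704/81) = 1/(-6 - 610199744/81) = 1/(-610200230/81) = -81/610200230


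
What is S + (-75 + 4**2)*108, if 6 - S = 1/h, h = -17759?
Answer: -113053793/17759 ≈ -6366.0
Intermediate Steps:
S = 106555/17759 (S = 6 - 1/(-17759) = 6 - 1*(-1/17759) = 6 + 1/17759 = 106555/17759 ≈ 6.0001)
S + (-75 + 4**2)*108 = 106555/17759 + (-75 + 4**2)*108 = 106555/17759 + (-75 + 16)*108 = 106555/17759 - 59*108 = 106555/17759 - 6372 = -113053793/17759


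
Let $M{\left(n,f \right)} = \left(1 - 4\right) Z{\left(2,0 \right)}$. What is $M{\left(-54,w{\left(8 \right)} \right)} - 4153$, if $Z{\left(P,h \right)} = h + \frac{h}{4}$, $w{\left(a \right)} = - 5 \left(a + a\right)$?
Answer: $-4153$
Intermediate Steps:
$w{\left(a \right)} = - 10 a$ ($w{\left(a \right)} = - 5 \cdot 2 a = - 10 a$)
$Z{\left(P,h \right)} = \frac{5 h}{4}$ ($Z{\left(P,h \right)} = h + h \frac{1}{4} = h + \frac{h}{4} = \frac{5 h}{4}$)
$M{\left(n,f \right)} = 0$ ($M{\left(n,f \right)} = \left(1 - 4\right) \frac{5}{4} \cdot 0 = \left(-3\right) 0 = 0$)
$M{\left(-54,w{\left(8 \right)} \right)} - 4153 = 0 - 4153 = -4153$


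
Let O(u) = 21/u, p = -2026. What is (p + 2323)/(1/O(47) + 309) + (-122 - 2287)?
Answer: -15738987/6536 ≈ -2408.0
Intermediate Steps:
(p + 2323)/(1/O(47) + 309) + (-122 - 2287) = (-2026 + 2323)/(1/(21/47) + 309) + (-122 - 2287) = 297/(1/(21*(1/47)) + 309) - 2409 = 297/(1/(21/47) + 309) - 2409 = 297/(47/21 + 309) - 2409 = 297/(6536/21) - 2409 = 297*(21/6536) - 2409 = 6237/6536 - 2409 = -15738987/6536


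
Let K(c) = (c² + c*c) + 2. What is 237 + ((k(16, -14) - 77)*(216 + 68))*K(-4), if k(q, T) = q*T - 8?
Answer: -2983467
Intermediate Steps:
k(q, T) = -8 + T*q (k(q, T) = T*q - 8 = -8 + T*q)
K(c) = 2 + 2*c² (K(c) = (c² + c²) + 2 = 2*c² + 2 = 2 + 2*c²)
237 + ((k(16, -14) - 77)*(216 + 68))*K(-4) = 237 + (((-8 - 14*16) - 77)*(216 + 68))*(2 + 2*(-4)²) = 237 + (((-8 - 224) - 77)*284)*(2 + 2*16) = 237 + ((-232 - 77)*284)*(2 + 32) = 237 - 309*284*34 = 237 - 87756*34 = 237 - 2983704 = -2983467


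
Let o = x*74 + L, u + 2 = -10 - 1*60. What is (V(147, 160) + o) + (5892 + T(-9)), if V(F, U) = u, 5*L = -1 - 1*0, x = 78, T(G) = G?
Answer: 57914/5 ≈ 11583.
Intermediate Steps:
L = -1/5 (L = (-1 - 1*0)/5 = (-1 + 0)/5 = (1/5)*(-1) = -1/5 ≈ -0.20000)
u = -72 (u = -2 + (-10 - 1*60) = -2 + (-10 - 60) = -2 - 70 = -72)
V(F, U) = -72
o = 28859/5 (o = 78*74 - 1/5 = 5772 - 1/5 = 28859/5 ≈ 5771.8)
(V(147, 160) + o) + (5892 + T(-9)) = (-72 + 28859/5) + (5892 - 9) = 28499/5 + 5883 = 57914/5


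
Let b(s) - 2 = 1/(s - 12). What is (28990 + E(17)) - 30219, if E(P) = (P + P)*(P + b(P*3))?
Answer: -22703/39 ≈ -582.13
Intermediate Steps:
b(s) = 2 + 1/(-12 + s) (b(s) = 2 + 1/(s - 12) = 2 + 1/(-12 + s))
E(P) = 2*P*(P + (-23 + 6*P)/(-12 + 3*P)) (E(P) = (P + P)*(P + (-23 + 2*(P*3))/(-12 + P*3)) = (2*P)*(P + (-23 + 2*(3*P))/(-12 + 3*P)) = (2*P)*(P + (-23 + 6*P)/(-12 + 3*P)) = 2*P*(P + (-23 + 6*P)/(-12 + 3*P)))
(28990 + E(17)) - 30219 = (28990 + (⅔)*17*(-23 - 6*17 + 3*17²)/(-4 + 17)) - 30219 = (28990 + (⅔)*17*(-23 - 102 + 3*289)/13) - 30219 = (28990 + (⅔)*17*(1/13)*(-23 - 102 + 867)) - 30219 = (28990 + (⅔)*17*(1/13)*742) - 30219 = (28990 + 25228/39) - 30219 = 1155838/39 - 30219 = -22703/39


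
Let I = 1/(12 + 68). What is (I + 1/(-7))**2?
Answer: 5329/313600 ≈ 0.016993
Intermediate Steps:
I = 1/80 ≈ 0.012500
(I + 1/(-7))**2 = (1/80 + 1/(-7))**2 = (1/80 - 1/7)**2 = (-73/560)**2 = 5329/313600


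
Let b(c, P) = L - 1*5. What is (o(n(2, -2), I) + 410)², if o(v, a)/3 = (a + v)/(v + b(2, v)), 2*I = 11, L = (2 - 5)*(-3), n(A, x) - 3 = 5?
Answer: 10936249/64 ≈ 1.7088e+5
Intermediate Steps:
n(A, x) = 8 (n(A, x) = 3 + 5 = 8)
L = 9 (L = -3*(-3) = 9)
I = 11/2 (I = (½)*11 = 11/2 ≈ 5.5000)
b(c, P) = 4 (b(c, P) = 9 - 1*5 = 9 - 5 = 4)
o(v, a) = 3*(a + v)/(4 + v) (o(v, a) = 3*((a + v)/(v + 4)) = 3*((a + v)/(4 + v)) = 3*(a + v)/(4 + v))
(o(n(2, -2), I) + 410)² = (3*(11/2 + 8)/(4 + 8) + 410)² = (3*(27/2)/12 + 410)² = (3*(1/12)*(27/2) + 410)² = (27/8 + 410)² = (3307/8)² = 10936249/64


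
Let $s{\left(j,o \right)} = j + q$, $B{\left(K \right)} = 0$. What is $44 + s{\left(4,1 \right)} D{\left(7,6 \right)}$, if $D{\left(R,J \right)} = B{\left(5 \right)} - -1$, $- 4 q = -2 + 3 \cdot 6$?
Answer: $44$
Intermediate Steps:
$q = -4$ ($q = - \frac{-2 + 3 \cdot 6}{4} = - \frac{-2 + 18}{4} = \left(- \frac{1}{4}\right) 16 = -4$)
$s{\left(j,o \right)} = -4 + j$ ($s{\left(j,o \right)} = j - 4 = -4 + j$)
$D{\left(R,J \right)} = 1$ ($D{\left(R,J \right)} = 0 - -1 = 0 + 1 = 1$)
$44 + s{\left(4,1 \right)} D{\left(7,6 \right)} = 44 + \left(-4 + 4\right) 1 = 44 + 0 \cdot 1 = 44 + 0 = 44$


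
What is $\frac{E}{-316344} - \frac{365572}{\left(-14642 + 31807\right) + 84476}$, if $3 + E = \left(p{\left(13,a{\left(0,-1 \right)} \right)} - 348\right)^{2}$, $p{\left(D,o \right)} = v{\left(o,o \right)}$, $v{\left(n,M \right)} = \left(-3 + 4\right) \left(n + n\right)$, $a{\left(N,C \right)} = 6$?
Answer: $- \frac{42373688727}{10717840168} \approx -3.9536$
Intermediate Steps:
$v{\left(n,M \right)} = 2 n$ ($v{\left(n,M \right)} = 1 \cdot 2 n = 2 n$)
$p{\left(D,o \right)} = 2 o$
$E = 112893$ ($E = -3 + \left(2 \cdot 6 - 348\right)^{2} = -3 + \left(12 - 348\right)^{2} = -3 + \left(-336\right)^{2} = -3 + 112896 = 112893$)
$\frac{E}{-316344} - \frac{365572}{\left(-14642 + 31807\right) + 84476} = \frac{112893}{-316344} - \frac{365572}{\left(-14642 + 31807\right) + 84476} = 112893 \left(- \frac{1}{316344}\right) - \frac{365572}{17165 + 84476} = - \frac{37631}{105448} - \frac{365572}{101641} = - \frac{42373688727}{10717840168}$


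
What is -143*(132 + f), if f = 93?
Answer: -32175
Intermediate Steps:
-143*(132 + f) = -143*(132 + 93) = -143*225 = -32175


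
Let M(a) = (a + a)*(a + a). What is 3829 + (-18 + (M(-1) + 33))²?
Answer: 4190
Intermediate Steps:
M(a) = 4*a² (M(a) = (2*a)*(2*a) = 4*a²)
3829 + (-18 + (M(-1) + 33))² = 3829 + (-18 + (4*(-1)² + 33))² = 3829 + (-18 + (4*1 + 33))² = 3829 + (-18 + (4 + 33))² = 3829 + (-18 + 37)² = 3829 + 19² = 3829 + 361 = 4190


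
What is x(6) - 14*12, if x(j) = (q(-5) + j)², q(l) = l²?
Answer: 793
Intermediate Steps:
x(j) = (25 + j)² (x(j) = ((-5)² + j)² = (25 + j)²)
x(6) - 14*12 = (25 + 6)² - 14*12 = 31² - 168 = 961 - 168 = 793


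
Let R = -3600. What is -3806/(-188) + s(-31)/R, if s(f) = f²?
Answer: 3380233/169200 ≈ 19.978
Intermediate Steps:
-3806/(-188) + s(-31)/R = -3806/(-188) + (-31)²/(-3600) = -3806*(-1/188) + 961*(-1/3600) = 1903/94 - 961/3600 = 3380233/169200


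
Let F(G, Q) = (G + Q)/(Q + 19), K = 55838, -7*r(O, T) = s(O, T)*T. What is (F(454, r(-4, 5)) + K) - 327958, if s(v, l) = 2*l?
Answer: -22582832/83 ≈ -2.7208e+5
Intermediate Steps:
r(O, T) = -2*T²/7 (r(O, T) = -2*T*T/7 = -2*T²/7)
F(G, Q) = (G + Q)/(19 + Q)
(F(454, r(-4, 5)) + K) - 327958 = ((454 - 2/7*5²)/(19 - 2/7*5²) + 55838) - 327958 = ((454 - 2/7*25)/(19 - 2/7*25) + 55838) - 327958 = ((454 - 50/7)/(19 - 50/7) + 55838) - 327958 = ((3128/7)/(83/7) + 55838) - 327958 = ((7/83)*(3128/7) + 55838) - 327958 = (3128/83 + 55838) - 327958 = 4637682/83 - 327958 = -22582832/83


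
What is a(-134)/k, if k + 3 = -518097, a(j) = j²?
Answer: -4489/129525 ≈ -0.034657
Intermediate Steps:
k = -518100 (k = -3 - 518097 = -518100)
a(-134)/k = (-134)²/(-518100) = 17956*(-1/518100) = -4489/129525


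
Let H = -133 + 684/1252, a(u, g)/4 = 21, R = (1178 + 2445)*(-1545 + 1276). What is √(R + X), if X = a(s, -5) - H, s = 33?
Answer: I*√95458108053/313 ≈ 987.1*I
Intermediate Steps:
R = -974587 (R = 3623*(-269) = -974587)
a(u, g) = 84 (a(u, g) = 4*21 = 84)
H = -41458/313 (H = -133 + 684*(1/1252) = -133 + 171/313 = -41458/313 ≈ -132.45)
X = 67750/313 (X = 84 - 1*(-41458/313) = 84 + 41458/313 = 67750/313 ≈ 216.45)
√(R + X) = √(-974587 + 67750/313) = √(-304977981/313) = I*√95458108053/313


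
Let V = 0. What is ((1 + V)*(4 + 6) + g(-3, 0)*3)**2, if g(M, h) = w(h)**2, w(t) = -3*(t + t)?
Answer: 100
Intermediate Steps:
w(t) = -6*t
g(M, h) = 36*h**2 (g(M, h) = (-6*h)**2 = 36*h**2)
((1 + V)*(4 + 6) + g(-3, 0)*3)**2 = ((1 + 0)*(4 + 6) + (36*0**2)*3)**2 = (1*10 + (36*0)*3)**2 = (10 + 0*3)**2 = (10 + 0)**2 = 10**2 = 100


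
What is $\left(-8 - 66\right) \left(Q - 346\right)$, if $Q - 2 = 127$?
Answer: $16058$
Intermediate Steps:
$Q = 129$ ($Q = 2 + 127 = 129$)
$\left(-8 - 66\right) \left(Q - 346\right) = \left(-8 - 66\right) \left(129 - 346\right) = \left(-8 - 66\right) \left(-217\right) = \left(-74\right) \left(-217\right) = 16058$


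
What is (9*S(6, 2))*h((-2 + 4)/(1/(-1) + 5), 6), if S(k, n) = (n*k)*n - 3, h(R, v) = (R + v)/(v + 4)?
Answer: 2457/20 ≈ 122.85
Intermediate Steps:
h(R, v) = (R + v)/(4 + v)
S(k, n) = -3 + k*n² (S(k, n) = (k*n)*n - 3 = k*n² - 3 = -3 + k*n²)
(9*S(6, 2))*h((-2 + 4)/(1/(-1) + 5), 6) = (9*(-3 + 6*2²))*(((-2 + 4)/(1/(-1) + 5) + 6)/(4 + 6)) = (9*(-3 + 6*4))*((2/(-1 + 5) + 6)/10) = (9*(-3 + 24))*((2/4 + 6)/10) = (9*21)*((2*(¼) + 6)/10) = 189*((½ + 6)/10) = 189*((⅒)*(13/2)) = 189*(13/20) = 2457/20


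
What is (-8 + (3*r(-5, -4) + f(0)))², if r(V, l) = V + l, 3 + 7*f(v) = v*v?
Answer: 61504/49 ≈ 1255.2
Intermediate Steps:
f(v) = -3/7 + v²/7 (f(v) = -3/7 + (v*v)/7 = -3/7 + v²/7)
(-8 + (3*r(-5, -4) + f(0)))² = (-8 + (3*(-5 - 4) + (-3/7 + (⅐)*0²)))² = (-8 + (3*(-9) + (-3/7 + (⅐)*0)))² = (-8 + (-27 + (-3/7 + 0)))² = (-8 + (-27 - 3/7))² = (-8 - 192/7)² = (-248/7)² = 61504/49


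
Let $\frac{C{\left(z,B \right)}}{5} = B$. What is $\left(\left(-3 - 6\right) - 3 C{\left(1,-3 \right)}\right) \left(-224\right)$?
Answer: $-8064$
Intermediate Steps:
$C{\left(z,B \right)} = 5 B$
$\left(\left(-3 - 6\right) - 3 C{\left(1,-3 \right)}\right) \left(-224\right) = \left(\left(-3 - 6\right) - 3 \cdot 5 \left(-3\right)\right) \left(-224\right) = \left(\left(-3 - 6\right) - -45\right) \left(-224\right) = \left(-9 + 45\right) \left(-224\right) = 36 \left(-224\right) = -8064$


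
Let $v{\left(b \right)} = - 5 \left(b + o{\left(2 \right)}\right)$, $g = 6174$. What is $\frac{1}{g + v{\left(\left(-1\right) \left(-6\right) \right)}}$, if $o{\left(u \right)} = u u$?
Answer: $\frac{1}{6124} \approx 0.00016329$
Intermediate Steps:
$o{\left(u \right)} = u^{2}$
$v{\left(b \right)} = -20 - 5 b$ ($v{\left(b \right)} = - 5 \left(b + 2^{2}\right) = - 5 \left(b + 4\right) = - 5 \left(4 + b\right) = -20 - 5 b$)
$\frac{1}{g + v{\left(\left(-1\right) \left(-6\right) \right)}} = \frac{1}{6174 - \left(20 + 5 \left(\left(-1\right) \left(-6\right)\right)\right)} = \frac{1}{6174 - 50} = \frac{1}{6124}$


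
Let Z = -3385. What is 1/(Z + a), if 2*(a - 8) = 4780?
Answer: -1/987 ≈ -0.0010132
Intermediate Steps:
a = 2398 (a = 8 + (1/2)*4780 = 8 + 2390 = 2398)
1/(Z + a) = 1/(-3385 + 2398) = 1/(-987) = -1/987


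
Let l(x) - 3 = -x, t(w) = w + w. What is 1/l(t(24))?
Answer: -1/45 ≈ -0.022222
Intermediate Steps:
t(w) = 2*w
l(x) = 3 - x
1/l(t(24)) = 1/(3 - 2*24) = 1/(3 - 1*48) = 1/(3 - 48) = 1/(-45) = -1/45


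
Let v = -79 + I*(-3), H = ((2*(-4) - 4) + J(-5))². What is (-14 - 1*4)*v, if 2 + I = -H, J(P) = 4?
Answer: -2142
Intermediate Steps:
H = 64 (H = ((2*(-4) - 4) + 4)² = ((-8 - 4) + 4)² = (-12 + 4)² = (-8)² = 64)
I = -66 (I = -2 - 1*64 = -2 - 64 = -66)
v = 119 (v = -79 - 66*(-3) = -79 + 198 = 119)
(-14 - 1*4)*v = (-14 - 1*4)*119 = (-14 - 4)*119 = -18*119 = -2142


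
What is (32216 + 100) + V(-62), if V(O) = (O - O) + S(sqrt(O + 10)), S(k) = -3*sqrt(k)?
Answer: 32316 - 3*13**(1/4)*(1 + I) ≈ 32310.0 - 5.6965*I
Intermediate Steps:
V(O) = -3*(10 + O)**(1/4) (V(O) = (O - O) - 3*(O + 10)**(1/4) = 0 - 3*(10 + O)**(1/4) = -3*(10 + O)**(1/4))
(32216 + 100) + V(-62) = (32216 + 100) - 3*(10 - 62)**(1/4) = 32316 - 3*(-13)**(1/4)*sqrt(2)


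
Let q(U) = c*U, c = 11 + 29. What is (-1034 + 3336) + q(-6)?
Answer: 2062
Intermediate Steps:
c = 40
q(U) = 40*U
(-1034 + 3336) + q(-6) = (-1034 + 3336) + 40*(-6) = 2302 - 240 = 2062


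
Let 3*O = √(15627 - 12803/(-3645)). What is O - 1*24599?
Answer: -24599 + √284866090/405 ≈ -24557.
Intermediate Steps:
O = √284866090/405 (O = √(15627 - 12803/(-3645))/3 = √(15627 - 12803*(-1/3645))/3 = √(15627 + 12803/3645)/3 = √(56973218/3645)/3 = (√284866090/135)/3 = √284866090/405 ≈ 41.674)
O - 1*24599 = √284866090/405 - 1*24599 = √284866090/405 - 24599 = -24599 + √284866090/405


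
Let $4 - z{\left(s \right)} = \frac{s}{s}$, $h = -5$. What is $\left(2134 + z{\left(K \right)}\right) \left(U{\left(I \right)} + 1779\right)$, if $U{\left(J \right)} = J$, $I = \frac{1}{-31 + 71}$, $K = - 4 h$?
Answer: $\frac{152071057}{40} \approx 3.8018 \cdot 10^{6}$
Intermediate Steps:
$K = 20$ ($K = \left(-4\right) \left(-5\right) = 20$)
$I = \frac{1}{40} \approx 0.025$
$z{\left(s \right)} = 3$ ($z{\left(s \right)} = 4 - \frac{s}{s} = 4 - 1 = 3$)
$\left(2134 + z{\left(K \right)}\right) \left(U{\left(I \right)} + 1779\right) = \left(2134 + 3\right) \left(\frac{1}{40} + 1779\right) = 2137 \cdot \frac{71161}{40} = \frac{152071057}{40}$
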